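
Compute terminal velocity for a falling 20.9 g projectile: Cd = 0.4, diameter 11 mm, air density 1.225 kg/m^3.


A = pi*(d/2)^2 = pi*(11/2000)^2 = 9.50332e-05 m^2
vt = sqrt(2mg/(Cd*rho*A)) = sqrt(2*0.0209*9.81/(0.4 * 1.225 * 9.50332e-05)) = 93.84 m/s

93.84 m/s


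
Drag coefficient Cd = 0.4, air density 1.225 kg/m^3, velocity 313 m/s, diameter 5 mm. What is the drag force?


A = pi*(d/2)^2 = pi*(5/2000)^2 = 1.96350e-05 m^2
Fd = 0.5*Cd*rho*A*v^2 = 0.5*0.4*1.225*1.96350e-05*313^2 = 0.4713 N

0.4713 N


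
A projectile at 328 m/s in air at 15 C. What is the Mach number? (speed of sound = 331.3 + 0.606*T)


a = 331.3 + 0.606*(15) = 340.39 m/s
M = v/a = 328/340.39 = 0.9636

0.9636


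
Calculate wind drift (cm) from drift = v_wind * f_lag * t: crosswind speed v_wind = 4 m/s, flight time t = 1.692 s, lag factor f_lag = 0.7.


drift = v_wind * lag * t = 4 * 0.7 * 1.692 = 4.7376 m ≈ 473.8 cm

473.8 cm


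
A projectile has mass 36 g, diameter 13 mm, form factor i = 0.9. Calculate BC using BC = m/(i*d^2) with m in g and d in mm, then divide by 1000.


BC = m/(i*d^2*1000) = 36/(0.9 * 13^2 * 1000) = 0.0002367

0.0002367


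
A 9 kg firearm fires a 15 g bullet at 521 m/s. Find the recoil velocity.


v_recoil = m_p * v_p / m_gun = 0.015 * 521 / 9 = 0.8683 m/s

0.8683 m/s


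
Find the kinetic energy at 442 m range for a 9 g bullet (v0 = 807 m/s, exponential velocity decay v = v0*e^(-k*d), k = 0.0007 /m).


v = v0*exp(-k*d) = 807*exp(-0.0007*442) = 592.247 m/s
E = 0.5*m*v^2 = 0.5*0.009*592.247^2 = 1578 J

1578 J


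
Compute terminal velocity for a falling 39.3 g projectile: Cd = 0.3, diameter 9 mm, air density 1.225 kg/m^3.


A = pi*(d/2)^2 = pi*(9/2000)^2 = 6.36173e-05 m^2
vt = sqrt(2mg/(Cd*rho*A)) = sqrt(2*0.0393*9.81/(0.3 * 1.225 * 6.36173e-05)) = 181.6 m/s

181.6 m/s


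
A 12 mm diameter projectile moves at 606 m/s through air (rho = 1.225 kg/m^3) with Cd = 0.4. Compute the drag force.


A = pi*(d/2)^2 = pi*(12/2000)^2 = 1.13097e-04 m^2
Fd = 0.5*Cd*rho*A*v^2 = 0.5*0.4*1.225*1.13097e-04*606^2 = 10.18 N

10.18 N


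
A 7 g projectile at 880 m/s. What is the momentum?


p = m*v = 0.007*880 = 6.16 kg·m/s

6.16 kg·m/s


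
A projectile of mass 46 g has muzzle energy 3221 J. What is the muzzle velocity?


v = sqrt(2*E/m) = sqrt(2*3221/0.046) = 374.2 m/s

374.2 m/s


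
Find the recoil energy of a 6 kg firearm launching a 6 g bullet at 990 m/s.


v_r = m_p*v_p/m_gun = 0.006*990/6 = 0.99 m/s, E_r = 0.5*m_gun*v_r^2 = 0.5*6*0.99^2 = 2.94 J

2.94 J


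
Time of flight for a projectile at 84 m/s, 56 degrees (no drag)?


T = 2*v0*sin(theta)/g = 2*84*sin(56°)/9.81 = 14.2 s

14.2 s


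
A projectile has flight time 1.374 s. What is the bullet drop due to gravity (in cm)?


drop = 0.5*g*t^2 = 0.5*9.81*1.374^2 = 9.26003 m ≈ 926 cm

926 cm


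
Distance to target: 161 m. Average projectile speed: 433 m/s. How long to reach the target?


t = d/v = 161/433 = 0.3718 s

0.3718 s


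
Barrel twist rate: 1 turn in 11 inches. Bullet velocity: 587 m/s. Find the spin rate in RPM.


twist_m = 11*0.0254 = 0.2794 m
spin = v/twist = 587/0.2794 = 2100.931 rev/s
RPM = spin*60 = 2100.931*60 ≈ 126056 RPM

126056 RPM


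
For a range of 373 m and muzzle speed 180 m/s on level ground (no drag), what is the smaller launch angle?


sin(2*theta) = R*g/v0^2 = 373*9.81/180^2 = 0.112936, theta = arcsin(0.112936)/2 = 3.242°

3.242 degrees


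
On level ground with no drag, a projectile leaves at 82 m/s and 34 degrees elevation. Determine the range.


R = v0^2 * sin(2*theta) / g = 82^2 * sin(2*34°) / 9.81 = 635.5 m

635.5 m


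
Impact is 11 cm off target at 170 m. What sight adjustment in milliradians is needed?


1 mrad subtends 1 cm per 10 m of range, so adj = error_cm / (dist_m / 10) = 11 / (170/10) = 0.6471 mrad

0.6471 mrad


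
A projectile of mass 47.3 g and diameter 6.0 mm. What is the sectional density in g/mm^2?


SD = m/d^2 = 47.3/6.0^2 = 1.314 g/mm^2

1.314 g/mm^2


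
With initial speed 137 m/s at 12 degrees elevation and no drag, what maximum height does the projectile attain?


H = (v0*sin(theta))^2 / (2g) = (137*sin(12°))^2 / (2*9.81) = 41.35 m

41.35 m


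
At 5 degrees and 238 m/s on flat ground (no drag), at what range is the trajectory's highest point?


R = v0^2*sin(2*theta)/g = 238^2*sin(2*5°)/9.81 = 1002.66 m
apex_dist = R/2 = 1002.66/2 = 501.3 m

501.3 m


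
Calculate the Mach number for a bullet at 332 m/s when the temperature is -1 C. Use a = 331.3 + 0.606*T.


a = 331.3 + 0.606*(-1) = 330.694 m/s
M = v/a = 332/330.694 = 1.004

1.004


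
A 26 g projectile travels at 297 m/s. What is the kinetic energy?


E = 0.5*m*v^2 = 0.5*0.026*297^2 = 1147 J

1147 J


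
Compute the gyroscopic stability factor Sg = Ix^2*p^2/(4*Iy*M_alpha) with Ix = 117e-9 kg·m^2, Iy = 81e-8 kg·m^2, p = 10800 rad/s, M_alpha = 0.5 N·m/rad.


Sg = Ix^2 * p^2 / (4 * Iy * M_alpha) = (117e-9)^2 * 10800^2 / (4 * 81e-8 * 0.5) = 0.9856

0.9856


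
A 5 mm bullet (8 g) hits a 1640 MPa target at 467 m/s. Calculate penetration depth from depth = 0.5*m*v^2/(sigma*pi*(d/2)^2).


A = pi*(d/2)^2 = pi*(5/2)^2 = 19.635 mm^2
E = 0.5*m*v^2 = 0.5*0.008*467^2 = 872.356 J
depth = E/(sigma*A) = 872.356 J / (1640 MPa * 19.635 mm^2) = 872.356/(1640 * 19.635) m = 0.0270907 m ≈ 27.09 mm

27.09 mm


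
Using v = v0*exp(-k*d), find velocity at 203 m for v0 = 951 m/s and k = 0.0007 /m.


v = v0*exp(-k*d) = 951*exp(-0.0007*203) = 825 m/s

825 m/s


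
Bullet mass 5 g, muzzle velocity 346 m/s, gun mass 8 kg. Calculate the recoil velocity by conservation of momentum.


v_recoil = m_p * v_p / m_gun = 0.005 * 346 / 8 = 0.2162 m/s

0.2162 m/s


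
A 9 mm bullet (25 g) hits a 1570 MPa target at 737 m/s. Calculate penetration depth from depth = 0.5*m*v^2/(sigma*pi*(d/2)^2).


A = pi*(d/2)^2 = pi*(9/2)^2 = 63.6173 mm^2
E = 0.5*m*v^2 = 0.5*0.025*737^2 = 6789.61 J
depth = E/(sigma*A) = 6789.61 J / (1570 MPa * 63.6173 mm^2) = 6789.61/(1570 * 63.6173) m = 0.0679783 m ≈ 67.98 mm

67.98 mm


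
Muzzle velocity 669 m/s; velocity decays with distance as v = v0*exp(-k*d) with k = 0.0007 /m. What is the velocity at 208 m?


v = v0*exp(-k*d) = 669*exp(-0.0007*208) = 578.4 m/s

578.4 m/s


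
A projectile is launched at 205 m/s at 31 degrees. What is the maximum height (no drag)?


H = (v0*sin(theta))^2 / (2g) = (205*sin(31°))^2 / (2*9.81) = 568.2 m

568.2 m


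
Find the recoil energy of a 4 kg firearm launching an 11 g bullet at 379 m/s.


v_r = m_p*v_p/m_gun = 0.011*379/4 = 1.04225 m/s, E_r = 0.5*m_gun*v_r^2 = 0.5*4*1.04225^2 = 2.173 J

2.173 J


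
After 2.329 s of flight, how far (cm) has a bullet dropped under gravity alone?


drop = 0.5*g*t^2 = 0.5*9.81*2.329^2 = 26.6059 m ≈ 2661 cm

2661 cm


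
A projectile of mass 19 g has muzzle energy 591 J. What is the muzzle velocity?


v = sqrt(2*E/m) = sqrt(2*591/0.019) = 249.4 m/s

249.4 m/s


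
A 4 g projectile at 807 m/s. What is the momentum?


p = m*v = 0.004*807 = 3.228 kg·m/s

3.228 kg·m/s


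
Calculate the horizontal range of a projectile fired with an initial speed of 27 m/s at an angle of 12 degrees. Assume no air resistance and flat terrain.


R = v0^2 * sin(2*theta) / g = 27^2 * sin(2*12°) / 9.81 = 30.23 m

30.23 m


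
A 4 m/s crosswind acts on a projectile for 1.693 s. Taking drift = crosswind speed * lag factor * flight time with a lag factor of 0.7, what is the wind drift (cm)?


drift = v_wind * lag * t = 4 * 0.7 * 1.693 = 4.7404 m ≈ 474 cm

474 cm


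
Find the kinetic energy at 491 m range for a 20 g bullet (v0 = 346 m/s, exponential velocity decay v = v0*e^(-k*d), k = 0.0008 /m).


v = v0*exp(-k*d) = 346*exp(-0.0008*491) = 233.607 m/s
E = 0.5*m*v^2 = 0.5*0.02*233.607^2 = 545.7 J

545.7 J


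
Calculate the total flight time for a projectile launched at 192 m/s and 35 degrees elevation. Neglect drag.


T = 2*v0*sin(theta)/g = 2*192*sin(35°)/9.81 = 22.45 s

22.45 s


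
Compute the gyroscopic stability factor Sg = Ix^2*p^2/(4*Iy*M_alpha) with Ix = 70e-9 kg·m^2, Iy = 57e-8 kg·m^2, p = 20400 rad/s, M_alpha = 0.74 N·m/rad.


Sg = Ix^2 * p^2 / (4 * Iy * M_alpha) = (70e-9)^2 * 20400^2 / (4 * 57e-8 * 0.74) = 1.209

1.209


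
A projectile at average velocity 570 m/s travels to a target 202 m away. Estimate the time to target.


t = d/v = 202/570 = 0.3544 s

0.3544 s


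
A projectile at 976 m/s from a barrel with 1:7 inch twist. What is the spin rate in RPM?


twist_m = 7*0.0254 = 0.1778 m
spin = v/twist = 976/0.1778 = 5489.314 rev/s
RPM = spin*60 = 5489.314*60 ≈ 329359 RPM

329359 RPM


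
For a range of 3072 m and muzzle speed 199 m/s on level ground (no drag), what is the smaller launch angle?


sin(2*theta) = R*g/v0^2 = 3072*9.81/199^2 = 0.760999, theta = arcsin(0.760999)/2 = 24.78°

24.78 degrees


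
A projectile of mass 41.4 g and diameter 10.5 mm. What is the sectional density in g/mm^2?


SD = m/d^2 = 41.4/10.5^2 = 0.3755 g/mm^2

0.3755 g/mm^2


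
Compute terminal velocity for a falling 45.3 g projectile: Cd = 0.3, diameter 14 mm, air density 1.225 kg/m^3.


A = pi*(d/2)^2 = pi*(14/2000)^2 = 1.53938e-04 m^2
vt = sqrt(2mg/(Cd*rho*A)) = sqrt(2*0.0453*9.81/(0.3 * 1.225 * 1.53938e-04)) = 125.3 m/s

125.3 m/s


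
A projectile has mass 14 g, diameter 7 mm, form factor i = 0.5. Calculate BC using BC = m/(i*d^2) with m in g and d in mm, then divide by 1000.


BC = m/(i*d^2*1000) = 14/(0.5 * 7^2 * 1000) = 0.0005714

0.0005714


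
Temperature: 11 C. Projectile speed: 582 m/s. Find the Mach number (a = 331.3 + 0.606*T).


a = 331.3 + 0.606*(11) = 337.966 m/s
M = v/a = 582/337.966 = 1.722

1.722


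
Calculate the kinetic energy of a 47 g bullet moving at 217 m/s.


E = 0.5*m*v^2 = 0.5*0.047*217^2 = 1107 J

1107 J


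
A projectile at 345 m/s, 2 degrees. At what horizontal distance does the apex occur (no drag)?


R = v0^2*sin(2*theta)/g = 345^2*sin(2*2°)/9.81 = 846.357 m
apex_dist = R/2 = 846.357/2 = 423.2 m

423.2 m


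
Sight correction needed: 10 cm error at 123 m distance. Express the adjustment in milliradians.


1 mrad subtends 1 cm per 10 m of range, so adj = error_cm / (dist_m / 10) = 10 / (123/10) = 0.813 mrad

0.813 mrad


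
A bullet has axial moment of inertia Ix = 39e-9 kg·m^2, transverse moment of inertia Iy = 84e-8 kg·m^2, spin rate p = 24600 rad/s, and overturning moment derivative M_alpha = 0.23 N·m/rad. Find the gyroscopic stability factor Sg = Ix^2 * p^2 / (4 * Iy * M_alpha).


Sg = Ix^2 * p^2 / (4 * Iy * M_alpha) = (39e-9)^2 * 24600^2 / (4 * 84e-8 * 0.23) = 1.191

1.191


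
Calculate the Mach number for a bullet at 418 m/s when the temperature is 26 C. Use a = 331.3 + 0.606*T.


a = 331.3 + 0.606*(26) = 347.056 m/s
M = v/a = 418/347.056 = 1.204

1.204


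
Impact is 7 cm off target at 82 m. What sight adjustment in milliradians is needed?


1 mrad subtends 1 cm per 10 m of range, so adj = error_cm / (dist_m / 10) = 7 / (82/10) = 0.8537 mrad

0.8537 mrad


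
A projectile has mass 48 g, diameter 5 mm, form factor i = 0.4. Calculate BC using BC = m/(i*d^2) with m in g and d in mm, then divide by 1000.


BC = m/(i*d^2*1000) = 48/(0.4 * 5^2 * 1000) = 0.0048

0.0048


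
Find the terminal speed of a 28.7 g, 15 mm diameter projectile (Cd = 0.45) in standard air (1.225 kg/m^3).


A = pi*(d/2)^2 = pi*(15/2000)^2 = 1.76715e-04 m^2
vt = sqrt(2mg/(Cd*rho*A)) = sqrt(2*0.0287*9.81/(0.45 * 1.225 * 1.76715e-04)) = 76.03 m/s

76.03 m/s


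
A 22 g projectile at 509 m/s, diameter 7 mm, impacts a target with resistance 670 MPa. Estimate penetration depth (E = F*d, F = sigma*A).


A = pi*(d/2)^2 = pi*(7/2)^2 = 38.4845 mm^2
E = 0.5*m*v^2 = 0.5*0.022*509^2 = 2849.89 J
depth = E/(sigma*A) = 2849.89 J / (670 MPa * 38.4845 mm^2) = 2849.89/(670 * 38.4845) m = 0.110527 m ≈ 110.5 mm

110.5 mm


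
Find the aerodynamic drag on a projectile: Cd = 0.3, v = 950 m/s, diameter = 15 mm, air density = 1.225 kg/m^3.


A = pi*(d/2)^2 = pi*(15/2000)^2 = 1.76715e-04 m^2
Fd = 0.5*Cd*rho*A*v^2 = 0.5*0.3*1.225*1.76715e-04*950^2 = 29.31 N

29.31 N


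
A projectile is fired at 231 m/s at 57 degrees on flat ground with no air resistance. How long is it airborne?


T = 2*v0*sin(theta)/g = 2*231*sin(57°)/9.81 = 39.5 s

39.5 s


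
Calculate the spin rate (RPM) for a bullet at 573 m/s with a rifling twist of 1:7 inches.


twist_m = 7*0.0254 = 0.1778 m
spin = v/twist = 573/0.1778 = 3222.722 rev/s
RPM = spin*60 = 3222.722*60 ≈ 193363 RPM

193363 RPM


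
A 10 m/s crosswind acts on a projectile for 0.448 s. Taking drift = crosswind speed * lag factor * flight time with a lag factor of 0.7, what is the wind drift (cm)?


drift = v_wind * lag * t = 10 * 0.7 * 0.448 = 3.136 m ≈ 313.6 cm

313.6 cm


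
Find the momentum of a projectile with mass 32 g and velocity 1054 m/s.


p = m*v = 0.032*1054 = 33.73 kg·m/s

33.73 kg·m/s


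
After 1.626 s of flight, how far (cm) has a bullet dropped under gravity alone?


drop = 0.5*g*t^2 = 0.5*9.81*1.626^2 = 12.9682 m ≈ 1297 cm

1297 cm


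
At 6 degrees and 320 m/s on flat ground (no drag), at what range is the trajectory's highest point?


R = v0^2*sin(2*theta)/g = 320^2*sin(2*6°)/9.81 = 2170.25 m
apex_dist = R/2 = 2170.25/2 = 1085 m

1085 m


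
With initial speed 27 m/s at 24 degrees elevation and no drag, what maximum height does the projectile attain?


H = (v0*sin(theta))^2 / (2g) = (27*sin(24°))^2 / (2*9.81) = 6.147 m

6.147 m


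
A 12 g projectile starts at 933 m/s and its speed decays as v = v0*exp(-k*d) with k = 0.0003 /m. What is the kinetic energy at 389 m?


v = v0*exp(-k*d) = 933*exp(-0.0003*389) = 830.232 m/s
E = 0.5*m*v^2 = 0.5*0.012*830.232^2 = 4136 J

4136 J


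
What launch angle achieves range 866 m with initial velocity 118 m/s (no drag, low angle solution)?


sin(2*theta) = R*g/v0^2 = 866*9.81/118^2 = 0.610131, theta = arcsin(0.610131)/2 = 18.8°

18.8 degrees


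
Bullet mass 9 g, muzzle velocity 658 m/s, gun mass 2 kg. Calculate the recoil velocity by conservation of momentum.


v_recoil = m_p * v_p / m_gun = 0.009 * 658 / 2 = 2.961 m/s

2.961 m/s


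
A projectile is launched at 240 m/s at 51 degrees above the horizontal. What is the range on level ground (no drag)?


R = v0^2 * sin(2*theta) / g = 240^2 * sin(2*51°) / 9.81 = 5743 m

5743 m


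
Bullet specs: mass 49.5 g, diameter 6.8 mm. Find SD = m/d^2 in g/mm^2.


SD = m/d^2 = 49.5/6.8^2 = 1.071 g/mm^2

1.071 g/mm^2


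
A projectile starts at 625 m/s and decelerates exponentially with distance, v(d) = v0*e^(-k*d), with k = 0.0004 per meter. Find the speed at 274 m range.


v = v0*exp(-k*d) = 625*exp(-0.0004*274) = 560.1 m/s

560.1 m/s


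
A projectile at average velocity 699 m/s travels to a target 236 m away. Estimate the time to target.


t = d/v = 236/699 = 0.3376 s

0.3376 s


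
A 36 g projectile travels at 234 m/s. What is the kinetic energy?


E = 0.5*m*v^2 = 0.5*0.036*234^2 = 985.6 J

985.6 J


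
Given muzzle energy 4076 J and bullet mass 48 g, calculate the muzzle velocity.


v = sqrt(2*E/m) = sqrt(2*4076/0.048) = 412.1 m/s

412.1 m/s


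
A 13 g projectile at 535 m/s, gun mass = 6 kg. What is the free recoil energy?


v_r = m_p*v_p/m_gun = 0.013*535/6 = 1.15917 m/s, E_r = 0.5*m_gun*v_r^2 = 0.5*6*1.15917^2 = 4.031 J

4.031 J


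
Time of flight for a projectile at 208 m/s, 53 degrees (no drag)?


T = 2*v0*sin(theta)/g = 2*208*sin(53°)/9.81 = 33.87 s

33.87 s


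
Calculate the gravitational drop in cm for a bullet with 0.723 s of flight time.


drop = 0.5*g*t^2 = 0.5*9.81*0.723^2 = 2.56399 m ≈ 256.4 cm

256.4 cm


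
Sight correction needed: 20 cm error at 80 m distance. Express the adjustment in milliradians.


1 mrad subtends 1 cm per 10 m of range, so adj = error_cm / (dist_m / 10) = 20 / (80/10) = 2.5 mrad

2.5 mrad


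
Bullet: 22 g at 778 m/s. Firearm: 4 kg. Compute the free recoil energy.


v_r = m_p*v_p/m_gun = 0.022*778/4 = 4.279 m/s, E_r = 0.5*m_gun*v_r^2 = 0.5*4*4.279^2 = 36.62 J

36.62 J


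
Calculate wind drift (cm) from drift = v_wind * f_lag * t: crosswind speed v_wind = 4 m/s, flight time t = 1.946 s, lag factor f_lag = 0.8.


drift = v_wind * lag * t = 4 * 0.8 * 1.946 = 6.2272 m ≈ 622.7 cm

622.7 cm


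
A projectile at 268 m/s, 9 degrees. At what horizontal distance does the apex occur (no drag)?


R = v0^2*sin(2*theta)/g = 268^2*sin(2*9°)/9.81 = 2262.47 m
apex_dist = R/2 = 2262.47/2 = 1131 m

1131 m


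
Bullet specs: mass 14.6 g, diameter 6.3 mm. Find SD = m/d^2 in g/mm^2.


SD = m/d^2 = 14.6/6.3^2 = 0.3679 g/mm^2

0.3679 g/mm^2


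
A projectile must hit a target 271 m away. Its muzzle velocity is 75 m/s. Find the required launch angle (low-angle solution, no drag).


sin(2*theta) = R*g/v0^2 = 271*9.81/75^2 = 0.472624, theta = arcsin(0.472624)/2 = 14.1°

14.1 degrees


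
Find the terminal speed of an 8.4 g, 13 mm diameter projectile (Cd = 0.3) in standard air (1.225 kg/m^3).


A = pi*(d/2)^2 = pi*(13/2000)^2 = 1.32732e-04 m^2
vt = sqrt(2mg/(Cd*rho*A)) = sqrt(2*0.0084*9.81/(0.3 * 1.225 * 1.32732e-04)) = 58.13 m/s

58.13 m/s


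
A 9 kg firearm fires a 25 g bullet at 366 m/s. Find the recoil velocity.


v_recoil = m_p * v_p / m_gun = 0.025 * 366 / 9 = 1.017 m/s

1.017 m/s


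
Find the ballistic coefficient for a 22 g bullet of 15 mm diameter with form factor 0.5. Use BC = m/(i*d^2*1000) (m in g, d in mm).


BC = m/(i*d^2*1000) = 22/(0.5 * 15^2 * 1000) = 0.0001956

0.0001956


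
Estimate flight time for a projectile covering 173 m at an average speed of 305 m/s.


t = d/v = 173/305 = 0.5672 s

0.5672 s


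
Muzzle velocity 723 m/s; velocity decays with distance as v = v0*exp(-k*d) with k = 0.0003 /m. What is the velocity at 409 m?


v = v0*exp(-k*d) = 723*exp(-0.0003*409) = 639.5 m/s

639.5 m/s


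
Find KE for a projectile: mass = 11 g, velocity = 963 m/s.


E = 0.5*m*v^2 = 0.5*0.011*963^2 = 5101 J

5101 J


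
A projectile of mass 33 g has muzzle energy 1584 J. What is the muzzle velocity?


v = sqrt(2*E/m) = sqrt(2*1584/0.033) = 309.8 m/s

309.8 m/s


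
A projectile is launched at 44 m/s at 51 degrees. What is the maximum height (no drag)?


H = (v0*sin(theta))^2 / (2g) = (44*sin(51°))^2 / (2*9.81) = 59.6 m

59.6 m


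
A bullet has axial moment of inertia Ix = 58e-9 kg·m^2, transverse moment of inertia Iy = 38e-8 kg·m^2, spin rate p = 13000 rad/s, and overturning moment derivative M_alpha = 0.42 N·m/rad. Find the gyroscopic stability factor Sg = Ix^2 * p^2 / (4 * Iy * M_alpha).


Sg = Ix^2 * p^2 / (4 * Iy * M_alpha) = (58e-9)^2 * 13000^2 / (4 * 38e-8 * 0.42) = 0.8905

0.8905


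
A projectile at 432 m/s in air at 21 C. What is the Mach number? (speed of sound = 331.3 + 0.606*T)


a = 331.3 + 0.606*(21) = 344.026 m/s
M = v/a = 432/344.026 = 1.256

1.256


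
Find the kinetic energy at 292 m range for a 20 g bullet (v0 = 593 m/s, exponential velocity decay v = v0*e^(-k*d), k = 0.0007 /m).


v = v0*exp(-k*d) = 593*exp(-0.0007*292) = 483.376 m/s
E = 0.5*m*v^2 = 0.5*0.02*483.376^2 = 2337 J

2337 J


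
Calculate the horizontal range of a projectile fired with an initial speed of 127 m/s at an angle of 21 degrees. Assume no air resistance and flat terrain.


R = v0^2 * sin(2*theta) / g = 127^2 * sin(2*21°) / 9.81 = 1100 m

1100 m


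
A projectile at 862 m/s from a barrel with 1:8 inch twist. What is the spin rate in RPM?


twist_m = 8*0.0254 = 0.2032 m
spin = v/twist = 862/0.2032 = 4242.126 rev/s
RPM = spin*60 = 4242.126*60 ≈ 254528 RPM

254528 RPM


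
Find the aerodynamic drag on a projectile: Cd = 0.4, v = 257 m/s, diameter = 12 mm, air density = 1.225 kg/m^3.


A = pi*(d/2)^2 = pi*(12/2000)^2 = 1.13097e-04 m^2
Fd = 0.5*Cd*rho*A*v^2 = 0.5*0.4*1.225*1.13097e-04*257^2 = 1.83 N

1.83 N


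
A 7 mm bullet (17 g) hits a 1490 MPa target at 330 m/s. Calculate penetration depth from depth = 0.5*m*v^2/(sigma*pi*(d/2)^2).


A = pi*(d/2)^2 = pi*(7/2)^2 = 38.4845 mm^2
E = 0.5*m*v^2 = 0.5*0.017*330^2 = 925.65 J
depth = E/(sigma*A) = 925.65 J / (1490 MPa * 38.4845 mm^2) = 925.65/(1490 * 38.4845) m = 0.0161426 m ≈ 16.14 mm

16.14 mm


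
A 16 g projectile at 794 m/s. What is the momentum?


p = m*v = 0.016*794 = 12.7 kg·m/s

12.7 kg·m/s


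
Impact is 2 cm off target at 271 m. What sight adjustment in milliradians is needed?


1 mrad subtends 1 cm per 10 m of range, so adj = error_cm / (dist_m / 10) = 2 / (271/10) = 0.0738 mrad

0.0738 mrad


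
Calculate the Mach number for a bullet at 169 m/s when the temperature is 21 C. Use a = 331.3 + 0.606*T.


a = 331.3 + 0.606*(21) = 344.026 m/s
M = v/a = 169/344.026 = 0.4912

0.4912


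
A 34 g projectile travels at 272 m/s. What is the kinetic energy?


E = 0.5*m*v^2 = 0.5*0.034*272^2 = 1258 J

1258 J


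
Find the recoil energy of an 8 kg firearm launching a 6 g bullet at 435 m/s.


v_r = m_p*v_p/m_gun = 0.006*435/8 = 0.32625 m/s, E_r = 0.5*m_gun*v_r^2 = 0.5*8*0.32625^2 = 0.4258 J

0.4258 J


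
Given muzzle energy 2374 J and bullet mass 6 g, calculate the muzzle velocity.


v = sqrt(2*E/m) = sqrt(2*2374/0.006) = 889.6 m/s

889.6 m/s


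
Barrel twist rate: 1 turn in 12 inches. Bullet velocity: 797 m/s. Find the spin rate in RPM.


twist_m = 12*0.0254 = 0.3048 m
spin = v/twist = 797/0.3048 = 2614.829 rev/s
RPM = spin*60 = 2614.829*60 ≈ 156890 RPM

156890 RPM


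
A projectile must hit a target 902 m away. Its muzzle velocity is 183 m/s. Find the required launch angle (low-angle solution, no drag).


sin(2*theta) = R*g/v0^2 = 902*9.81/183^2 = 0.264225, theta = arcsin(0.264225)/2 = 7.66°

7.66 degrees


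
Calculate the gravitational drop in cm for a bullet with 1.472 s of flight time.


drop = 0.5*g*t^2 = 0.5*9.81*1.472^2 = 10.6281 m ≈ 1063 cm

1063 cm


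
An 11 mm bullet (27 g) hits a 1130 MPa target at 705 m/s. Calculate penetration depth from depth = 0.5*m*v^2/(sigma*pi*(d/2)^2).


A = pi*(d/2)^2 = pi*(11/2)^2 = 95.0332 mm^2
E = 0.5*m*v^2 = 0.5*0.027*705^2 = 6709.84 J
depth = E/(sigma*A) = 6709.84 J / (1130 MPa * 95.0332 mm^2) = 6709.84/(1130 * 95.0332) m = 0.0624825 m ≈ 62.48 mm

62.48 mm


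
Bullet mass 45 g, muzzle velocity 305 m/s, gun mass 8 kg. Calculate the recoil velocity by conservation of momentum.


v_recoil = m_p * v_p / m_gun = 0.045 * 305 / 8 = 1.716 m/s

1.716 m/s


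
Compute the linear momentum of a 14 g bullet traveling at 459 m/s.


p = m*v = 0.014*459 = 6.426 kg·m/s

6.426 kg·m/s


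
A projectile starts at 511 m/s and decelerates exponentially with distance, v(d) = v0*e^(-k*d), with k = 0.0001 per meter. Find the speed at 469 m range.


v = v0*exp(-k*d) = 511*exp(-0.0001*469) = 487.6 m/s

487.6 m/s


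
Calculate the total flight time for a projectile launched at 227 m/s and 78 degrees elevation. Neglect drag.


T = 2*v0*sin(theta)/g = 2*227*sin(78°)/9.81 = 45.27 s

45.27 s


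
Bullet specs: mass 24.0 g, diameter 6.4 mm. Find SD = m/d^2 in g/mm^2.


SD = m/d^2 = 24.0/6.4^2 = 0.5859 g/mm^2

0.5859 g/mm^2


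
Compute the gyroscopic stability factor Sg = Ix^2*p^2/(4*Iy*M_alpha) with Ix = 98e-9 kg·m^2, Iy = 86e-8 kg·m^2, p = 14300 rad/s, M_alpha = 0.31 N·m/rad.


Sg = Ix^2 * p^2 / (4 * Iy * M_alpha) = (98e-9)^2 * 14300^2 / (4 * 86e-8 * 0.31) = 1.842

1.842


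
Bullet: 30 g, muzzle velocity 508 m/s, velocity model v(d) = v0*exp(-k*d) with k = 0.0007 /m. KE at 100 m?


v = v0*exp(-k*d) = 508*exp(-0.0007*100) = 473.656 m/s
E = 0.5*m*v^2 = 0.5*0.03*473.656^2 = 3365 J

3365 J


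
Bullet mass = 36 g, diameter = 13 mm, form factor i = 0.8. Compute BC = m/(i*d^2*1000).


BC = m/(i*d^2*1000) = 36/(0.8 * 13^2 * 1000) = 0.0002663

0.0002663


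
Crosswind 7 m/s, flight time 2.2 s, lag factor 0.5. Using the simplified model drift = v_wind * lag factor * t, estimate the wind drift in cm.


drift = v_wind * lag * t = 7 * 0.5 * 2.2 = 7.7 m ≈ 770 cm

770 cm


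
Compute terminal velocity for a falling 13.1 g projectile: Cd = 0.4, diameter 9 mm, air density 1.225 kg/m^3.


A = pi*(d/2)^2 = pi*(9/2000)^2 = 6.36173e-05 m^2
vt = sqrt(2mg/(Cd*rho*A)) = sqrt(2*0.0131*9.81/(0.4 * 1.225 * 6.36173e-05)) = 90.8 m/s

90.8 m/s


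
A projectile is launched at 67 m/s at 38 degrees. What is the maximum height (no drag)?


H = (v0*sin(theta))^2 / (2g) = (67*sin(38°))^2 / (2*9.81) = 86.72 m

86.72 m


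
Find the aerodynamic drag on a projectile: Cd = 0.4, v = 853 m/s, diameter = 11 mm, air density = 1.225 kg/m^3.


A = pi*(d/2)^2 = pi*(11/2000)^2 = 9.50332e-05 m^2
Fd = 0.5*Cd*rho*A*v^2 = 0.5*0.4*1.225*9.50332e-05*853^2 = 16.94 N

16.94 N


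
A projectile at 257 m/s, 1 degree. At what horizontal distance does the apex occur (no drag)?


R = v0^2*sin(2*theta)/g = 257^2*sin(2*1°)/9.81 = 234.972 m
apex_dist = R/2 = 234.972/2 = 117.5 m

117.5 m


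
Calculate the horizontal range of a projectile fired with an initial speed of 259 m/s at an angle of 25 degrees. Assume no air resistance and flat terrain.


R = v0^2 * sin(2*theta) / g = 259^2 * sin(2*25°) / 9.81 = 5238 m

5238 m


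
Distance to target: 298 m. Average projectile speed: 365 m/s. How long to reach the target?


t = d/v = 298/365 = 0.8164 s

0.8164 s


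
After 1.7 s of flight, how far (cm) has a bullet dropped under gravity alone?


drop = 0.5*g*t^2 = 0.5*9.81*1.7^2 = 14.1754 m ≈ 1418 cm

1418 cm


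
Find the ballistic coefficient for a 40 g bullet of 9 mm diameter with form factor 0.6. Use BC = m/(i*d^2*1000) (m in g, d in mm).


BC = m/(i*d^2*1000) = 40/(0.6 * 9^2 * 1000) = 0.000823

0.000823


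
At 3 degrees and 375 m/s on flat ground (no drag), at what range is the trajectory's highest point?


R = v0^2*sin(2*theta)/g = 375^2*sin(2*3°)/9.81 = 1498.4 m
apex_dist = R/2 = 1498.4/2 = 749.2 m

749.2 m


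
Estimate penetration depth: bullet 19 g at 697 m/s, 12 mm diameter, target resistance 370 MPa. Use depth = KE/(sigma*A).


A = pi*(d/2)^2 = pi*(12/2)^2 = 113.097 mm^2
E = 0.5*m*v^2 = 0.5*0.019*697^2 = 4615.19 J
depth = E/(sigma*A) = 4615.19 J / (370 MPa * 113.097 mm^2) = 4615.19/(370 * 113.097) m = 0.11029 m ≈ 110.3 mm

110.3 mm


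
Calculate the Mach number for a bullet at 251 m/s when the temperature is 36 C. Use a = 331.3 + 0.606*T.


a = 331.3 + 0.606*(36) = 353.116 m/s
M = v/a = 251/353.116 = 0.7108

0.7108


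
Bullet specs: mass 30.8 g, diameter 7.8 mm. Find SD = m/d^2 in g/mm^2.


SD = m/d^2 = 30.8/7.8^2 = 0.5062 g/mm^2

0.5062 g/mm^2


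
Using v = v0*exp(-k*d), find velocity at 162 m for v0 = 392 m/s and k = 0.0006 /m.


v = v0*exp(-k*d) = 392*exp(-0.0006*162) = 355.7 m/s

355.7 m/s


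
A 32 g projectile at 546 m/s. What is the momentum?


p = m*v = 0.032*546 = 17.47 kg·m/s

17.47 kg·m/s


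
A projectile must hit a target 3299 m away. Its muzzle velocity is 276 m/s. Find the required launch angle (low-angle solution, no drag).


sin(2*theta) = R*g/v0^2 = 3299*9.81/276^2 = 0.424848, theta = arcsin(0.424848)/2 = 12.57°

12.57 degrees


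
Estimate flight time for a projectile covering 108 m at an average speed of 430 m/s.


t = d/v = 108/430 = 0.2512 s

0.2512 s


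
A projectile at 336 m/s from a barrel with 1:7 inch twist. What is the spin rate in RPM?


twist_m = 7*0.0254 = 0.1778 m
spin = v/twist = 336/0.1778 = 1889.764 rev/s
RPM = spin*60 = 1889.764*60 ≈ 113386 RPM

113386 RPM


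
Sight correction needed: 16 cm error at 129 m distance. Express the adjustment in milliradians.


1 mrad subtends 1 cm per 10 m of range, so adj = error_cm / (dist_m / 10) = 16 / (129/10) = 1.24 mrad

1.24 mrad


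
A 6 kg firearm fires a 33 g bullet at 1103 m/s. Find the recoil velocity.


v_recoil = m_p * v_p / m_gun = 0.033 * 1103 / 6 = 6.067 m/s

6.067 m/s


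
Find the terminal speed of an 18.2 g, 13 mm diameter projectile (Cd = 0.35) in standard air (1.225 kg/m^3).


A = pi*(d/2)^2 = pi*(13/2000)^2 = 1.32732e-04 m^2
vt = sqrt(2mg/(Cd*rho*A)) = sqrt(2*0.0182*9.81/(0.35 * 1.225 * 1.32732e-04)) = 79.21 m/s

79.21 m/s


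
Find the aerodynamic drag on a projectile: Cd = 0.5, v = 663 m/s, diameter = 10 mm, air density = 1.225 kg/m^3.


A = pi*(d/2)^2 = pi*(10/2000)^2 = 7.85398e-05 m^2
Fd = 0.5*Cd*rho*A*v^2 = 0.5*0.5*1.225*7.85398e-05*663^2 = 10.57 N

10.57 N


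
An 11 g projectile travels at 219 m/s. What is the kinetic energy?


E = 0.5*m*v^2 = 0.5*0.011*219^2 = 263.8 J

263.8 J


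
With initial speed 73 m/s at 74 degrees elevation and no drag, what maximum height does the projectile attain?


H = (v0*sin(theta))^2 / (2g) = (73*sin(74°))^2 / (2*9.81) = 251 m

251 m


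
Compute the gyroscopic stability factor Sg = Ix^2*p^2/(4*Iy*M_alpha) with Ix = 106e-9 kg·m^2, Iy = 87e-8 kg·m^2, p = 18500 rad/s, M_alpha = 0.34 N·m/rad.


Sg = Ix^2 * p^2 / (4 * Iy * M_alpha) = (106e-9)^2 * 18500^2 / (4 * 87e-8 * 0.34) = 3.25

3.25


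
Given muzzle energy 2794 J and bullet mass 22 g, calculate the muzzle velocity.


v = sqrt(2*E/m) = sqrt(2*2794/0.022) = 504 m/s

504 m/s


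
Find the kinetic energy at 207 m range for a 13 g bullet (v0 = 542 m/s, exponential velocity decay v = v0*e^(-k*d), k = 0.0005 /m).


v = v0*exp(-k*d) = 542*exp(-0.0005*207) = 488.708 m/s
E = 0.5*m*v^2 = 0.5*0.013*488.708^2 = 1552 J

1552 J


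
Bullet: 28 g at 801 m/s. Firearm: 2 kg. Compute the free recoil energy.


v_r = m_p*v_p/m_gun = 0.028*801/2 = 11.214 m/s, E_r = 0.5*m_gun*v_r^2 = 0.5*2*11.214^2 = 125.8 J

125.8 J


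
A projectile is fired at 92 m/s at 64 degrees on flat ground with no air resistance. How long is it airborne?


T = 2*v0*sin(theta)/g = 2*92*sin(64°)/9.81 = 16.86 s

16.86 s


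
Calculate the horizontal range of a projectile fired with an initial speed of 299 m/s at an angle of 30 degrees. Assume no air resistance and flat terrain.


R = v0^2 * sin(2*theta) / g = 299^2 * sin(2*30°) / 9.81 = 7892 m

7892 m


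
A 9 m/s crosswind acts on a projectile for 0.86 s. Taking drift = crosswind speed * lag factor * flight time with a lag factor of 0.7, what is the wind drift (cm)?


drift = v_wind * lag * t = 9 * 0.7 * 0.86 = 5.418 m ≈ 541.8 cm

541.8 cm


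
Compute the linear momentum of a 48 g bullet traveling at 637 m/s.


p = m*v = 0.048*637 = 30.58 kg·m/s

30.58 kg·m/s


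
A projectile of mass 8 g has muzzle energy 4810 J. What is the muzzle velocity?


v = sqrt(2*E/m) = sqrt(2*4810/0.008) = 1097 m/s

1097 m/s


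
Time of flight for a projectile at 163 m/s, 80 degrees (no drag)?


T = 2*v0*sin(theta)/g = 2*163*sin(80°)/9.81 = 32.73 s

32.73 s


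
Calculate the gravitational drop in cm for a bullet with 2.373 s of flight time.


drop = 0.5*g*t^2 = 0.5*9.81*2.373^2 = 27.6207 m ≈ 2762 cm

2762 cm


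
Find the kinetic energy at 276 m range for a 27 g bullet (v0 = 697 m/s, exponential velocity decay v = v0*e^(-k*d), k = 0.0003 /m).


v = v0*exp(-k*d) = 697*exp(-0.0003*276) = 641.613 m/s
E = 0.5*m*v^2 = 0.5*0.027*641.613^2 = 5558 J

5558 J


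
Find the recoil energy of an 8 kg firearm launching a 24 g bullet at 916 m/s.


v_r = m_p*v_p/m_gun = 0.024*916/8 = 2.748 m/s, E_r = 0.5*m_gun*v_r^2 = 0.5*8*2.748^2 = 30.21 J

30.21 J


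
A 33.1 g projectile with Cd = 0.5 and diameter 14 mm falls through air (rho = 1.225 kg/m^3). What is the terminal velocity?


A = pi*(d/2)^2 = pi*(14/2000)^2 = 1.53938e-04 m^2
vt = sqrt(2mg/(Cd*rho*A)) = sqrt(2*0.0331*9.81/(0.5 * 1.225 * 1.53938e-04)) = 82.99 m/s

82.99 m/s


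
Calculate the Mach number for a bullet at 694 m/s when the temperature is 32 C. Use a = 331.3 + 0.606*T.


a = 331.3 + 0.606*(32) = 350.692 m/s
M = v/a = 694/350.692 = 1.979

1.979


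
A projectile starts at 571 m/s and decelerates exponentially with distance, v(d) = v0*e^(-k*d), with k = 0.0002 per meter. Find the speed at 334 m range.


v = v0*exp(-k*d) = 571*exp(-0.0002*334) = 534.1 m/s

534.1 m/s


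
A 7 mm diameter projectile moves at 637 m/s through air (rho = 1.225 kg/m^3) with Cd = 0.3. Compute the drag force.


A = pi*(d/2)^2 = pi*(7/2000)^2 = 3.84845e-05 m^2
Fd = 0.5*Cd*rho*A*v^2 = 0.5*0.3*1.225*3.84845e-05*637^2 = 2.869 N

2.869 N


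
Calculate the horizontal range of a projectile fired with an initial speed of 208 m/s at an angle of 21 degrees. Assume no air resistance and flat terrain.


R = v0^2 * sin(2*theta) / g = 208^2 * sin(2*21°) / 9.81 = 2951 m

2951 m


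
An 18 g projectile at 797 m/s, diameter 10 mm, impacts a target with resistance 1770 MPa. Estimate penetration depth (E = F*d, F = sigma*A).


A = pi*(d/2)^2 = pi*(10/2)^2 = 78.5398 mm^2
E = 0.5*m*v^2 = 0.5*0.018*797^2 = 5716.88 J
depth = E/(sigma*A) = 5716.88 J / (1770 MPa * 78.5398 mm^2) = 5716.88/(1770 * 78.5398) m = 0.0411241 m ≈ 41.12 mm

41.12 mm


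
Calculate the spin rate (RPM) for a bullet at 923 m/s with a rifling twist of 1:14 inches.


twist_m = 14*0.0254 = 0.3556 m
spin = v/twist = 923/0.3556 = 2595.613 rev/s
RPM = spin*60 = 2595.613*60 ≈ 155737 RPM

155737 RPM


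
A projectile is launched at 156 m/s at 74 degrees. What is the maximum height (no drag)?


H = (v0*sin(theta))^2 / (2g) = (156*sin(74°))^2 / (2*9.81) = 1146 m

1146 m


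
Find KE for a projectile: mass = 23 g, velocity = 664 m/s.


E = 0.5*m*v^2 = 0.5*0.023*664^2 = 5070 J

5070 J


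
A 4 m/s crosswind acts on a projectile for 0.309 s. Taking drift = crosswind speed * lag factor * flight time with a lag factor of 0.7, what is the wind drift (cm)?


drift = v_wind * lag * t = 4 * 0.7 * 0.309 = 0.8652 m ≈ 86.52 cm

86.52 cm


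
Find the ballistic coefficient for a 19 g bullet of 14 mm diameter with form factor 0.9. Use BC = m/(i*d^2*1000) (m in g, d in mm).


BC = m/(i*d^2*1000) = 19/(0.9 * 14^2 * 1000) = 0.0001077

0.0001077


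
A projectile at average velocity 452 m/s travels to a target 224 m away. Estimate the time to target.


t = d/v = 224/452 = 0.4956 s

0.4956 s


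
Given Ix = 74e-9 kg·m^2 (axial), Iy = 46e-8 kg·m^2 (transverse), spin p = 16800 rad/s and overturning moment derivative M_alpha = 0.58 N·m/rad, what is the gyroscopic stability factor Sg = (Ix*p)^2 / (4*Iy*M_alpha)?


Sg = Ix^2 * p^2 / (4 * Iy * M_alpha) = (74e-9)^2 * 16800^2 / (4 * 46e-8 * 0.58) = 1.448

1.448


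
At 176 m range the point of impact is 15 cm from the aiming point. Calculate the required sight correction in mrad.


1 mrad subtends 1 cm per 10 m of range, so adj = error_cm / (dist_m / 10) = 15 / (176/10) = 0.8523 mrad

0.8523 mrad


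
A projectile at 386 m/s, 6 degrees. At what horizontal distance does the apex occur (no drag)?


R = v0^2*sin(2*theta)/g = 386^2*sin(2*6°)/9.81 = 3157.8 m
apex_dist = R/2 = 3157.8/2 = 1579 m

1579 m


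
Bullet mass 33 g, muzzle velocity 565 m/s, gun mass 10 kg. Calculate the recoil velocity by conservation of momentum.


v_recoil = m_p * v_p / m_gun = 0.033 * 565 / 10 = 1.865 m/s

1.865 m/s


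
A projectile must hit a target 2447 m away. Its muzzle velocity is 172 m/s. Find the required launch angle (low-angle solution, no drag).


sin(2*theta) = R*g/v0^2 = 2447*9.81/172^2 = 0.811421, theta = arcsin(0.811421)/2 = 27.12°

27.12 degrees


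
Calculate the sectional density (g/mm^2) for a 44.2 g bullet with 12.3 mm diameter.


SD = m/d^2 = 44.2/12.3^2 = 0.2922 g/mm^2

0.2922 g/mm^2


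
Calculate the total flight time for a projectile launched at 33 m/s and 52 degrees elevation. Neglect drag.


T = 2*v0*sin(theta)/g = 2*33*sin(52°)/9.81 = 5.302 s

5.302 s


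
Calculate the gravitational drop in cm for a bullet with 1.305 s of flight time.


drop = 0.5*g*t^2 = 0.5*9.81*1.305^2 = 8.35334 m ≈ 835.3 cm

835.3 cm


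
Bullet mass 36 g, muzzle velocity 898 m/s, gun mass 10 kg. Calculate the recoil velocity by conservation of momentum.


v_recoil = m_p * v_p / m_gun = 0.036 * 898 / 10 = 3.233 m/s

3.233 m/s


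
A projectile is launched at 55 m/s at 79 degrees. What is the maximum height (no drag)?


H = (v0*sin(theta))^2 / (2g) = (55*sin(79°))^2 / (2*9.81) = 148.6 m

148.6 m


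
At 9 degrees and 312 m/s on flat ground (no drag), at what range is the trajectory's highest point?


R = v0^2*sin(2*theta)/g = 312^2*sin(2*9°)/9.81 = 3066.36 m
apex_dist = R/2 = 3066.36/2 = 1533 m

1533 m


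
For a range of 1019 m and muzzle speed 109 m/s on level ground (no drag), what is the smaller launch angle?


sin(2*theta) = R*g/v0^2 = 1019*9.81/109^2 = 0.841376, theta = arcsin(0.841376)/2 = 28.64°

28.64 degrees


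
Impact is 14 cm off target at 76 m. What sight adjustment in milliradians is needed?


1 mrad subtends 1 cm per 10 m of range, so adj = error_cm / (dist_m / 10) = 14 / (76/10) = 1.842 mrad

1.842 mrad


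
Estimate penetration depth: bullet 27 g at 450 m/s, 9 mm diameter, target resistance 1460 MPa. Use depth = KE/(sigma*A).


A = pi*(d/2)^2 = pi*(9/2)^2 = 63.6173 mm^2
E = 0.5*m*v^2 = 0.5*0.027*450^2 = 2733.75 J
depth = E/(sigma*A) = 2733.75 J / (1460 MPa * 63.6173 mm^2) = 2733.75/(1460 * 63.6173) m = 0.0294328 m ≈ 29.43 mm

29.43 mm


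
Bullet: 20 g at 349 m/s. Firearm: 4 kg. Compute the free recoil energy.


v_r = m_p*v_p/m_gun = 0.02*349/4 = 1.745 m/s, E_r = 0.5*m_gun*v_r^2 = 0.5*4*1.745^2 = 6.09 J

6.09 J


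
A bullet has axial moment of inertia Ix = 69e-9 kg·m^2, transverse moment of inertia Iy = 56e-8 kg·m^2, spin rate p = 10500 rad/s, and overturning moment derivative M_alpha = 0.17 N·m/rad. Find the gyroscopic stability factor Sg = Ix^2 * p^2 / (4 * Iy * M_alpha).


Sg = Ix^2 * p^2 / (4 * Iy * M_alpha) = (69e-9)^2 * 10500^2 / (4 * 56e-8 * 0.17) = 1.378

1.378


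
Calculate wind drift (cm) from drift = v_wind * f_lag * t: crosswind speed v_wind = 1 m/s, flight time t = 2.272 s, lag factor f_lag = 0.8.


drift = v_wind * lag * t = 1 * 0.8 * 2.272 = 1.8176 m ≈ 181.8 cm

181.8 cm


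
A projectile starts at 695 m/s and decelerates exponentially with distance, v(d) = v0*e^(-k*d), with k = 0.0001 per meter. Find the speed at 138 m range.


v = v0*exp(-k*d) = 695*exp(-0.0001*138) = 685.5 m/s

685.5 m/s


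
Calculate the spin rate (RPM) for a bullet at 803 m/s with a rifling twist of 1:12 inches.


twist_m = 12*0.0254 = 0.3048 m
spin = v/twist = 803/0.3048 = 2634.514 rev/s
RPM = spin*60 = 2634.514*60 ≈ 158071 RPM

158071 RPM


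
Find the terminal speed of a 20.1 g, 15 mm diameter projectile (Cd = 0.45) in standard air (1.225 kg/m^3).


A = pi*(d/2)^2 = pi*(15/2000)^2 = 1.76715e-04 m^2
vt = sqrt(2mg/(Cd*rho*A)) = sqrt(2*0.0201*9.81/(0.45 * 1.225 * 1.76715e-04)) = 63.63 m/s

63.63 m/s


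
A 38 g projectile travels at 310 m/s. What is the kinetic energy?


E = 0.5*m*v^2 = 0.5*0.038*310^2 = 1826 J

1826 J


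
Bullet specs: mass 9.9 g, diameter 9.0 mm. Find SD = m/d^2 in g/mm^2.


SD = m/d^2 = 9.9/9.0^2 = 0.1222 g/mm^2

0.1222 g/mm^2


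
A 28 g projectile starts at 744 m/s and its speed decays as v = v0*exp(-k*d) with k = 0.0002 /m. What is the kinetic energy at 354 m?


v = v0*exp(-k*d) = 744*exp(-0.0002*354) = 693.146 m/s
E = 0.5*m*v^2 = 0.5*0.028*693.146^2 = 6726 J

6726 J


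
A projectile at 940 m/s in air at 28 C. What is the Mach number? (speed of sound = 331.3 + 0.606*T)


a = 331.3 + 0.606*(28) = 348.268 m/s
M = v/a = 940/348.268 = 2.699

2.699


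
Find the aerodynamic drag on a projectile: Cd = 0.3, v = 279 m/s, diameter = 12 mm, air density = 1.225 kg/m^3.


A = pi*(d/2)^2 = pi*(12/2000)^2 = 1.13097e-04 m^2
Fd = 0.5*Cd*rho*A*v^2 = 0.5*0.3*1.225*1.13097e-04*279^2 = 1.618 N

1.618 N
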